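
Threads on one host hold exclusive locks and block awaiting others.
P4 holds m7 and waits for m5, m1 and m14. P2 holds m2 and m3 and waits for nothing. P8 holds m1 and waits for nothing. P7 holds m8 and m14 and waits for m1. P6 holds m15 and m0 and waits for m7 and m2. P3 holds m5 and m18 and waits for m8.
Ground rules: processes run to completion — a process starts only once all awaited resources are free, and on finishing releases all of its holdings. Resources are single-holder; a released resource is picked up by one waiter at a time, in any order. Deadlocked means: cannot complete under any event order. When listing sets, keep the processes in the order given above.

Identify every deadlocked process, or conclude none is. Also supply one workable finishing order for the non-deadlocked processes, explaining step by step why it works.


Nothing here is deadlocked.
Key observation: no waiting chain loops back on itself — every chain ends at a process that waits on nothing, so everyone eventually runs.
One completion order for the rest: P8, P2, P7, P3, P4, P6.
Check, step by step:
  P8 waits on nothing -> runs at once and releases m1
  P2 waits on nothing -> runs at once and releases m2 and m3
  P7: everything it awaited (m1) is free; runs, freeing m8 and m14
  P3: everything it awaited (m8) is free; runs, freeing m5 and m18
  P4: everything it awaited (m5, m1 and m14) is free; runs, freeing m7
  P6: everything it awaited (m7 and m2) is free; runs, freeing m15 and m0


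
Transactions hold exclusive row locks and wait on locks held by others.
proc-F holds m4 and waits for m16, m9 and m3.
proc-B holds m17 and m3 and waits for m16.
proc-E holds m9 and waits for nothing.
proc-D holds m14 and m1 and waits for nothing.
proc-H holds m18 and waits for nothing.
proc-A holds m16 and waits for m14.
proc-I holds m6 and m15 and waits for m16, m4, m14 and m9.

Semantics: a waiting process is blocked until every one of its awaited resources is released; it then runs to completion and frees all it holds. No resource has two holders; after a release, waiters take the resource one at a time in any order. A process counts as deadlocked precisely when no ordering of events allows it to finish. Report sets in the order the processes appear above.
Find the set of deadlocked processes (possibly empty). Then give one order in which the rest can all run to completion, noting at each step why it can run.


Nothing here is deadlocked.
Key observation: the wait relation is loop-free; peeling off processes with no waits unwinds the whole state.
One completion order for the rest: proc-E, proc-D, proc-A, proc-B, proc-F, proc-H, proc-I.
Check, step by step:
  run proc-E (it waits on nothing); releases m9
  run proc-D (it waits on nothing); releases m14 and m1
  run proc-A (all its waits — m14 — are resolved); releases m16
  run proc-B (all its waits — m16 — are resolved); releases m17 and m3
  run proc-F (all its waits — m16, m9 and m3 — are resolved); releases m4
  run proc-H (it waits on nothing); releases m18
  run proc-I (all its waits — m16, m4, m14 and m9 — are resolved); releases m6 and m15


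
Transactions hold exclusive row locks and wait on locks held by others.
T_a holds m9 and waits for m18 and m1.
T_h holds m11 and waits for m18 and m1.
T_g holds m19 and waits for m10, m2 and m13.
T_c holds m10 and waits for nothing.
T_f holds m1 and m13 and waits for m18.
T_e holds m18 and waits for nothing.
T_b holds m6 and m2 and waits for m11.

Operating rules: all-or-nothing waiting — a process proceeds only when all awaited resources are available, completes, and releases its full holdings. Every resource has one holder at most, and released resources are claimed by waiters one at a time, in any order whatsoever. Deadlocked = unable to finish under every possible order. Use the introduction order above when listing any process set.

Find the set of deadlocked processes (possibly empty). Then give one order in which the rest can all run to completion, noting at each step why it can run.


No process is deadlocked.
Key observation: the waits form no ring: some process can always run, and its releases unblock the others one by one.
A valid finishing order for the others: T_e, T_f, T_c, T_a, T_h, T_b, T_g.
Check, step by step:
  run T_e (it waits on nothing); releases m18
  run T_f (all its waits — m18 — are resolved); releases m1 and m13
  run T_c (it waits on nothing); releases m10
  run T_a (all its waits — m18 and m1 — are resolved); releases m9
  run T_h (all its waits — m18 and m1 — are resolved); releases m11
  run T_b (all its waits — m11 — are resolved); releases m6 and m2
  run T_g (all its waits — m10, m2 and m13 — are resolved); releases m19


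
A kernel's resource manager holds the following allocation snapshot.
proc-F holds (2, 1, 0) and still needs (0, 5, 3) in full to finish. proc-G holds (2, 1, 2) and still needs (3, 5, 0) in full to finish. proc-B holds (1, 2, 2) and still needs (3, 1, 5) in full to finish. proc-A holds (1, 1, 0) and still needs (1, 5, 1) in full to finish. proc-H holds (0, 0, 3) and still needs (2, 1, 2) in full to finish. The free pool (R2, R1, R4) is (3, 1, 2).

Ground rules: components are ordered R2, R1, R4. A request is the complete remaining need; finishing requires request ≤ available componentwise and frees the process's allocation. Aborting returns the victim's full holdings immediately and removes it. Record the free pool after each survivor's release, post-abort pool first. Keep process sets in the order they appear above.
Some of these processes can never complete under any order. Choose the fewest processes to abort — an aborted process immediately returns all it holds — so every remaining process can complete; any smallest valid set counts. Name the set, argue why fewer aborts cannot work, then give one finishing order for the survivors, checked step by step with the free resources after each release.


Abort proc-F and proc-A.
Key observation: no ordering could ever have run proc-G before the abort of proc-F and proc-A; with (3, 2, 0) back in the pool it fits at step 3.
Why nothing smaller works — every single abort fails: proc-F alone leaves proc-G blocked (short on R1); proc-G alone leaves proc-F blocked (short on R1); proc-B alone leaves proc-F blocked (short on R1); proc-A alone leaves proc-F blocked (short on R1); proc-H alone leaves proc-F blocked (short on R1).
Survivors finish in the order: proc-H, proc-B, proc-G. Check, step by step (pool after the aborts first):
  pool = (6, 3, 2)
  proc-H needs (2, 1, 2) <= (6, 3, 2) -> finishes; pool += (0, 0, 3) = (6, 3, 5)
  proc-B needs (3, 1, 5) <= (6, 3, 5) -> finishes; pool += (1, 2, 2) = (7, 5, 7)
  proc-G needs (3, 5, 0) <= (7, 5, 7) -> finishes; pool += (2, 1, 2) = (9, 6, 9)


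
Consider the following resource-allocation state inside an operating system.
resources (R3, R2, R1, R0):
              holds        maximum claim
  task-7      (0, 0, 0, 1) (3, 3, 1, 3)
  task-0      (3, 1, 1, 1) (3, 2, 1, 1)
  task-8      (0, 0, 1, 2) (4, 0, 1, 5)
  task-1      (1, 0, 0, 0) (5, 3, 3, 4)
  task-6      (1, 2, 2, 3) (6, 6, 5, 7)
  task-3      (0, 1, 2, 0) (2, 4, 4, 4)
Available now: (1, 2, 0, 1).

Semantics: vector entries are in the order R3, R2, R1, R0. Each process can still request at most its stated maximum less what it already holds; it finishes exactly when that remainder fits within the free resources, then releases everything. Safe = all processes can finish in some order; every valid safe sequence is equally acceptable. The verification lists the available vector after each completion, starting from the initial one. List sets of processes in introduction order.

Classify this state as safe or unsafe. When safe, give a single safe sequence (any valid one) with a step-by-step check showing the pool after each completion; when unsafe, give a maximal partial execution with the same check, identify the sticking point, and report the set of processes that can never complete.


The state is SAFE; one workable sequence: task-0, task-7, task-8, task-3, task-1, task-6.
Key observation: task-7 is the earliest step where a requested resource binds exactly: need (3, 3, 1, 2), pool (4, 3, 1, 2) at its turn.
Step-by-step check:
  pool = (1, 2, 0, 1)
  task-0: need (0, 1, 0, 0) fits (1, 2, 0, 1); releases (3, 1, 1, 1), pool now (4, 3, 1, 2)
  task-7: need (3, 3, 1, 2) fits (4, 3, 1, 2); releases (0, 0, 0, 1), pool now (4, 3, 1, 3)
  task-8: need (4, 0, 0, 3) fits (4, 3, 1, 3); releases (0, 0, 1, 2), pool now (4, 3, 2, 5)
  task-3: need (2, 3, 2, 4) fits (4, 3, 2, 5); releases (0, 1, 2, 0), pool now (4, 4, 4, 5)
  task-1: need (4, 3, 3, 4) fits (4, 4, 4, 5); releases (1, 0, 0, 0), pool now (5, 4, 4, 5)
  task-6: need (5, 4, 3, 4) fits (5, 4, 4, 5); releases (1, 2, 2, 3), pool now (6, 6, 6, 8)


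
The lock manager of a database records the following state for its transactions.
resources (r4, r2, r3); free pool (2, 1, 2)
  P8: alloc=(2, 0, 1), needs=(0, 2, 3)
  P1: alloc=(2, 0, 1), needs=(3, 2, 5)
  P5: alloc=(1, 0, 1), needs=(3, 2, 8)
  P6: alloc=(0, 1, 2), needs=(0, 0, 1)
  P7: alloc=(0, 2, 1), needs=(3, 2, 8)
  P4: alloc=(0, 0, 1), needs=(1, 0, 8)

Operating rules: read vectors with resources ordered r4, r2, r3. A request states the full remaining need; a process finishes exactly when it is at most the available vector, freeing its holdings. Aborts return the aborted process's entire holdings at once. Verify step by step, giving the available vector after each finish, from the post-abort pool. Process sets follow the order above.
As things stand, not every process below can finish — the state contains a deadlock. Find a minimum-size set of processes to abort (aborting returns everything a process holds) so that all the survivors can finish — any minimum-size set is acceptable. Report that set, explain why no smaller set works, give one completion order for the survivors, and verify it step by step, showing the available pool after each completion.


The answer: abort P5 and P4.
Key observation: P7 had no path to completion before; after the abort of P5 and P4 ((1, 0, 2) returned), step 4 is where it fits.
Minimality, checking each single-abort alternative: P8 alone leaves P5 blocked (short on r3); P1 alone leaves P5 blocked (short on r3); P5 alone leaves P7 blocked (short on r3); P6 alone leaves P5 blocked (short on r3); P7 alone leaves P5 blocked (short on r3); P4 alone leaves P5 blocked (short on r3).
The survivors complete as P6, P8, P1, P7. Check, step by step (starting from the post-abort pool):
  pool = (3, 1, 4)
  run P6 (needs (0, 0, 1), free (3, 1, 4)); after release of (0, 1, 2) the pool is (3, 2, 6)
  run P8 (needs (0, 2, 3), free (3, 2, 6)); after release of (2, 0, 1) the pool is (5, 2, 7)
  run P1 (needs (3, 2, 5), free (5, 2, 7)); after release of (2, 0, 1) the pool is (7, 2, 8)
  run P7 (needs (3, 2, 8), free (7, 2, 8)); after release of (0, 2, 1) the pool is (7, 4, 9)


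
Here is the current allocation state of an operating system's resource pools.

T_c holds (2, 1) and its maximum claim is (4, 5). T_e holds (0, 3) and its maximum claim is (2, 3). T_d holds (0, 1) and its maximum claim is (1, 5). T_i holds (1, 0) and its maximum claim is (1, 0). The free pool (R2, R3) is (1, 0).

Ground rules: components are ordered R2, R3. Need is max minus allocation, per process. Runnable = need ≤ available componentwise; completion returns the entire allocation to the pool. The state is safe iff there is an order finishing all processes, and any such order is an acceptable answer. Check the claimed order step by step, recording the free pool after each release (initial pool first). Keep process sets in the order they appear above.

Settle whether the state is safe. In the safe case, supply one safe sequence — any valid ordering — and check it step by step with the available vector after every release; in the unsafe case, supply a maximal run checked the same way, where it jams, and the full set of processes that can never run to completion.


UNSAFE.
Key observation: no order helps: past T_i, T_e, the free pool tops out at (2, 3), below what each blocked process needs in R3.
The run T_i, T_e cannot be extended any further. Check, step by step:
  pool = (1, 0)
  T_i needs (0, 0) <= (1, 0) -> finishes; pool += (1, 0) = (2, 0)
  T_e needs (2, 0) <= (2, 0) -> finishes; pool += (0, 3) = (2, 3)
  blocked: T_c wants (2, 4), pool (2, 3) — not enough R3
  blocked: T_d wants (1, 4), pool (2, 3) — not enough R3
Processes that can never finish: T_c and T_d.


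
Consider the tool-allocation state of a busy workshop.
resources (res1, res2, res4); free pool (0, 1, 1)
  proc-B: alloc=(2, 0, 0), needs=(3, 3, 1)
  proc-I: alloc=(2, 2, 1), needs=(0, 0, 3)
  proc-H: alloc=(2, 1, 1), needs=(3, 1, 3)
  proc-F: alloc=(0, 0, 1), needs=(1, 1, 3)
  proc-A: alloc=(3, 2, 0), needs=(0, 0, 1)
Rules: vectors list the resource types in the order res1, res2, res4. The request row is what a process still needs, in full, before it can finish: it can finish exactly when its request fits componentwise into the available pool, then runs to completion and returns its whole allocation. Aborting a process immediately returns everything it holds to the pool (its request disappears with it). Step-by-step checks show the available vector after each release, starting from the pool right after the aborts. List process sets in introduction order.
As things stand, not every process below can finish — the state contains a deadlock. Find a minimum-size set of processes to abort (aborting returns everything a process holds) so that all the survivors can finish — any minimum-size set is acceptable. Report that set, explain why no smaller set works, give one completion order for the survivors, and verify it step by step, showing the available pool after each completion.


The answer: abort proc-H and proc-F.
Key observation: aborting proc-H and proc-F returns (2, 1, 2), and proc-I — hopeless before — runs at step 1 with the returned capacity in the pool.
Why nothing smaller works — every single abort fails: proc-B alone leaves proc-I blocked (short on res4); proc-I alone leaves proc-H blocked (short on res4); proc-H alone leaves proc-I blocked (short on res4); proc-F alone leaves proc-I blocked (short on res4); proc-A alone leaves proc-I blocked (short on res4).
Survivors finish in the order: proc-I, proc-A, proc-B. Walking it through (pool after the aborts first):
  pool = (2, 2, 3)
  proc-I: need (0, 0, 3) fits (2, 2, 3); releases (2, 2, 1), pool now (4, 4, 4)
  proc-A: need (0, 0, 1) fits (4, 4, 4); releases (3, 2, 0), pool now (7, 6, 4)
  proc-B: need (3, 3, 1) fits (7, 6, 4); releases (2, 0, 0), pool now (9, 6, 4)


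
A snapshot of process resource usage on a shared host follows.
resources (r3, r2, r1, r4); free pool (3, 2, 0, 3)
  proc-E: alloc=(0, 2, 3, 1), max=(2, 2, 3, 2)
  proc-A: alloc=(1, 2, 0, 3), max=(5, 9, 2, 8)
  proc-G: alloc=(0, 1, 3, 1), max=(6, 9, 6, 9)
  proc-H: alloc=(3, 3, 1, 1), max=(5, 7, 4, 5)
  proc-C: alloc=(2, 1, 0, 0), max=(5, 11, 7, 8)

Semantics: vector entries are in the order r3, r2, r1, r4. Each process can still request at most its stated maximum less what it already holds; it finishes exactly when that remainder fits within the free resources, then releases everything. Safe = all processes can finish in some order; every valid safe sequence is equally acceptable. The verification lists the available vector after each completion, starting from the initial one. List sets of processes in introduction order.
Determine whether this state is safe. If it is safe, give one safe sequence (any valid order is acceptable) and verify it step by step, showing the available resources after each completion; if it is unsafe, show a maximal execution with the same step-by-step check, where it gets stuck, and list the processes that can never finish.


SAFE — a valid safe sequence is proc-E, proc-H, proc-A, proc-G, proc-C.
Key observation: at proc-H the run first touches a limit — (2, 4, 3, 4) against (3, 4, 3, 4), exact on a resource it actually requests.
Step-by-step check:
  pool = (3, 2, 0, 3)
  proc-E needs (2, 0, 0, 1) <= (3, 2, 0, 3) -> finishes; pool += (0, 2, 3, 1) = (3, 4, 3, 4)
  proc-H needs (2, 4, 3, 4) <= (3, 4, 3, 4) -> finishes; pool += (3, 3, 1, 1) = (6, 7, 4, 5)
  proc-A needs (4, 7, 2, 5) <= (6, 7, 4, 5) -> finishes; pool += (1, 2, 0, 3) = (7, 9, 4, 8)
  proc-G needs (6, 8, 3, 8) <= (7, 9, 4, 8) -> finishes; pool += (0, 1, 3, 1) = (7, 10, 7, 9)
  proc-C needs (3, 10, 7, 8) <= (7, 10, 7, 9) -> finishes; pool += (2, 1, 0, 0) = (9, 11, 7, 9)


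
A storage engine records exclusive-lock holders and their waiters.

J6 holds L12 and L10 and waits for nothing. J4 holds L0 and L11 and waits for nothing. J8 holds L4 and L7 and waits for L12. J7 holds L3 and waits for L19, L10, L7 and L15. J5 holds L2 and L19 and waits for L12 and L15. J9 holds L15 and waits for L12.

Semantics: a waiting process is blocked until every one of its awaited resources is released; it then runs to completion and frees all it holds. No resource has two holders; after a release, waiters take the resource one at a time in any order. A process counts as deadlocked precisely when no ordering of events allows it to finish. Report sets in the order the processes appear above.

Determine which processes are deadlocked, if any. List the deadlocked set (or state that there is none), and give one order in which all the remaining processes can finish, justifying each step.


No process is deadlocked.
Key observation: the waits form no ring: some process can always run, and its releases unblock the others one by one.
One completion order for the rest: J6, J9, J5, J8, J7, J4.
Verifying each step:
  run J6 (it waits on nothing); releases L12 and L10
  J9 waits on L12 — all released -> runs and releases L15
  J5 waits on L12 and L15 — all released -> runs and releases L2 and L19
  J8 waits on L12 — all released -> runs and releases L4 and L7
  J7 waits on L19, L10, L7 and L15 — all released -> runs and releases L3
  run J4 (it waits on nothing); releases L0 and L11


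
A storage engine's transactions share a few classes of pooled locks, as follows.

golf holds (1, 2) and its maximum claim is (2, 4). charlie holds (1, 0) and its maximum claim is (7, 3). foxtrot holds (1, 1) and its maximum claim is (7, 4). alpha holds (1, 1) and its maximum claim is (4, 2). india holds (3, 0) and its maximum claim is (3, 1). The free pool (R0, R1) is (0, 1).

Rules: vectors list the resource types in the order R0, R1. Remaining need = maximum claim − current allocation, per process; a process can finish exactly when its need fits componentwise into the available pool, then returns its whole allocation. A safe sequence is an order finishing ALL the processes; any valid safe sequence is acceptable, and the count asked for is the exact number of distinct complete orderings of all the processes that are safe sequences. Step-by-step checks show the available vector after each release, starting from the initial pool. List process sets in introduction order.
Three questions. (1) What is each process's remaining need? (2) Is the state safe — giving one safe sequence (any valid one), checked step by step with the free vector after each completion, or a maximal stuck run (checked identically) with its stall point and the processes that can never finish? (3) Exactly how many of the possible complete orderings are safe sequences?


(1) Remaining need (order R0, R1):
  golf: (1, 2)
  charlie: (6, 3)
  foxtrot: (6, 3)
  alpha: (3, 1)
  india: (0, 1)
(2) The state is UNSAFE.
Key observation: once india, alpha, golf finish, the pool peaks at (5, 4) — and every remaining process still needs more R0 than that.
Going as far as possible: india, alpha, golf; after that, nothing fits. Walking it through:
  pool = (0, 1)
  india: need (0, 1) fits (0, 1); releases (3, 0), pool now (3, 1)
  alpha: need (3, 1) fits (3, 1); releases (1, 1), pool now (4, 2)
  golf: need (1, 2) fits (4, 2); releases (1, 2), pool now (5, 4)
  charlie cannot run: need (6, 3) vs free (5, 4) (insufficient R0)
  foxtrot cannot run: need (6, 3) vs free (5, 4) (insufficient R0)
Never able to finish: charlie and foxtrot.
(3) Exactly 0 of the possible complete orderings are safe sequences.


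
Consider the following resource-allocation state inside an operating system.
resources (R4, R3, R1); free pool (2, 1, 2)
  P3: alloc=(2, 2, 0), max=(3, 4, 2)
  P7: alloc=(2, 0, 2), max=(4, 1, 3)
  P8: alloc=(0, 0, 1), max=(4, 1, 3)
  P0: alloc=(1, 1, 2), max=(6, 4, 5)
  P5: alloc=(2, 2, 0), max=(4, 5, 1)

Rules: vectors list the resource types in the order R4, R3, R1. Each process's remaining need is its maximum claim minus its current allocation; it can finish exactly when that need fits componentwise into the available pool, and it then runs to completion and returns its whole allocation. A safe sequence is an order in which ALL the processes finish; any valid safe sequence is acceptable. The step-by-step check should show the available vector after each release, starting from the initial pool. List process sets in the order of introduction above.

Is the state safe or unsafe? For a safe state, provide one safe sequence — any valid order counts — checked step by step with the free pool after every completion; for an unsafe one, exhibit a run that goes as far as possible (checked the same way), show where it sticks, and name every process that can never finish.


UNSAFE — no complete ordering exists.
Key observation: P7, P8 can finish, but then (4, 1, 5) is all there is, and the blocked group's R3 demands exceed it.
A maximal execution: P7, P8 — then nothing else fits. Check, step by step:
  pool = (2, 1, 2)
  run P7 (needs (2, 1, 1), free (2, 1, 2)); after release of (2, 0, 2) the pool is (4, 1, 4)
  run P8 (needs (4, 1, 2), free (4, 1, 4)); after release of (0, 0, 1) the pool is (4, 1, 5)
  P3 cannot run: need (1, 2, 2) vs free (4, 1, 5) (insufficient R3)
  P0 cannot run: need (5, 3, 3) vs free (4, 1, 5) (insufficient R4 and R3)
  P5 cannot run: need (2, 3, 1) vs free (4, 1, 5) (insufficient R3)
Processes that can never finish: P3, P0 and P5.


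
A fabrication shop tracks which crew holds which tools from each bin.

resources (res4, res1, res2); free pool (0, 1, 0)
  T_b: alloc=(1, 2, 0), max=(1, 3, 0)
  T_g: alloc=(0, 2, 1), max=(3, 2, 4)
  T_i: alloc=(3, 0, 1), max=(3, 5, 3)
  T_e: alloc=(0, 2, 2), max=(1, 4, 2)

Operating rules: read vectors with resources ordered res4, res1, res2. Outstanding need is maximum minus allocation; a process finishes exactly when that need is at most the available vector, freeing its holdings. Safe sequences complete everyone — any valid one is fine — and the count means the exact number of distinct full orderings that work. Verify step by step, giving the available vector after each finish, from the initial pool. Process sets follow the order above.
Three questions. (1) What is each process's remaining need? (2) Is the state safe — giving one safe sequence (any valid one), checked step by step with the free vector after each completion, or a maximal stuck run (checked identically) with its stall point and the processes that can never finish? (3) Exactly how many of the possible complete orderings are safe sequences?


(1) Need matrix, components ordered res4, res1, res2:
  T_b: (0, 1, 0)
  T_g: (3, 0, 3)
  T_i: (0, 5, 2)
  T_e: (1, 2, 0)
(2) SAFE. One safe sequence: T_b, T_e, T_i, T_g.
Key observation: T_b is the earliest step where a requested resource binds exactly: need (0, 1, 0), pool (0, 1, 0) at its turn.
Walking it through:
  pool = (0, 1, 0)
  T_b: need (0, 1, 0) fits (0, 1, 0); releases (1, 2, 0), pool now (1, 3, 0)
  T_e: need (1, 2, 0) fits (1, 3, 0); releases (0, 2, 2), pool now (1, 5, 2)
  T_i: need (0, 5, 2) fits (1, 5, 2); releases (3, 0, 1), pool now (4, 5, 3)
  T_g: need (3, 0, 3) fits (4, 5, 3); releases (0, 2, 1), pool now (4, 7, 4)
(3) Precisely 1 of the possible complete orderings is a safe sequence.


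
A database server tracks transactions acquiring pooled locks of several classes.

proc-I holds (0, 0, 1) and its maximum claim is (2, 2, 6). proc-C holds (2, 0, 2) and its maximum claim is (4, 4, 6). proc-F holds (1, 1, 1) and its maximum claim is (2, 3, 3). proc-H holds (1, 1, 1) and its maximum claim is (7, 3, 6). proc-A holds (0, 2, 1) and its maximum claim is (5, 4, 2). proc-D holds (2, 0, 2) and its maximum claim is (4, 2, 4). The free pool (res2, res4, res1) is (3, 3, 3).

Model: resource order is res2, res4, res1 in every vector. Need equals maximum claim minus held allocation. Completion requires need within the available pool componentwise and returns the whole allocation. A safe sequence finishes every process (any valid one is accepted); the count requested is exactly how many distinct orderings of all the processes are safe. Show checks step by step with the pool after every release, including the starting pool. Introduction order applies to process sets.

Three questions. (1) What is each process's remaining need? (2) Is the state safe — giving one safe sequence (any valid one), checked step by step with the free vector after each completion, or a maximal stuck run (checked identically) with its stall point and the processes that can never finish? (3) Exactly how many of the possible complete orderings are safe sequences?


(1) Need matrix, components ordered res2, res4, res1:
  proc-I: (2, 2, 5)
  proc-C: (2, 4, 4)
  proc-F: (1, 2, 2)
  proc-H: (6, 2, 5)
  proc-A: (5, 2, 1)
  proc-D: (2, 2, 2)
(2) The state is SAFE; one workable sequence: proc-D, proc-F, proc-C, proc-H, proc-A, proc-I.
Key observation: the order's first zero-slack moment is proc-C ((2, 4, 4) needed, (6, 4, 6) free — a requested resource with nothing to spare).
Walking it through:
  pool = (3, 3, 3)
  run proc-D (needs (2, 2, 2), free (3, 3, 3)); after release of (2, 0, 2) the pool is (5, 3, 5)
  run proc-F (needs (1, 2, 2), free (5, 3, 5)); after release of (1, 1, 1) the pool is (6, 4, 6)
  run proc-C (needs (2, 4, 4), free (6, 4, 6)); after release of (2, 0, 2) the pool is (8, 4, 8)
  run proc-H (needs (6, 2, 5), free (8, 4, 8)); after release of (1, 1, 1) the pool is (9, 5, 9)
  run proc-A (needs (5, 2, 1), free (9, 5, 9)); after release of (0, 2, 1) the pool is (9, 7, 10)
  run proc-I (needs (2, 2, 5), free (9, 7, 10)); after release of (0, 0, 1) the pool is (9, 7, 11)
(3) Exactly 98 of the possible complete orderings are safe sequences.


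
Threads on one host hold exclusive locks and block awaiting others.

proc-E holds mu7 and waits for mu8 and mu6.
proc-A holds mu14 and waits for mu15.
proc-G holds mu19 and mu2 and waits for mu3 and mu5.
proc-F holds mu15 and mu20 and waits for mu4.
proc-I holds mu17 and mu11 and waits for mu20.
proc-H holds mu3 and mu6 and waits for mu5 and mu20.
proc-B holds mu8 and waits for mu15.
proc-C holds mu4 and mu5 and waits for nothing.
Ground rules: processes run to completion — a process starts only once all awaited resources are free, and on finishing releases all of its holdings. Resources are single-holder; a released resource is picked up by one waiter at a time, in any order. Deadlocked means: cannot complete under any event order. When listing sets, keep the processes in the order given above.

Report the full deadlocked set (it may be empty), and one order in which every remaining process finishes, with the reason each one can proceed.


Nothing here is deadlocked.
Key observation: all waits point, directly or indirectly, at processes that can finish, so nothing is permanently blocked.
A valid finishing order for the others: proc-C, proc-F, proc-I, proc-H, proc-B, proc-E, proc-G, proc-A.
Check, step by step:
  run proc-C (it waits on nothing); releases mu4 and mu5
  run proc-F (all its waits — mu4 — are resolved); releases mu15 and mu20
  run proc-I (all its waits — mu20 — are resolved); releases mu17 and mu11
  run proc-H (all its waits — mu5 and mu20 — are resolved); releases mu3 and mu6
  run proc-B (all its waits — mu15 — are resolved); releases mu8
  run proc-E (all its waits — mu8 and mu6 — are resolved); releases mu7
  run proc-G (all its waits — mu3 and mu5 — are resolved); releases mu19 and mu2
  run proc-A (all its waits — mu15 — are resolved); releases mu14


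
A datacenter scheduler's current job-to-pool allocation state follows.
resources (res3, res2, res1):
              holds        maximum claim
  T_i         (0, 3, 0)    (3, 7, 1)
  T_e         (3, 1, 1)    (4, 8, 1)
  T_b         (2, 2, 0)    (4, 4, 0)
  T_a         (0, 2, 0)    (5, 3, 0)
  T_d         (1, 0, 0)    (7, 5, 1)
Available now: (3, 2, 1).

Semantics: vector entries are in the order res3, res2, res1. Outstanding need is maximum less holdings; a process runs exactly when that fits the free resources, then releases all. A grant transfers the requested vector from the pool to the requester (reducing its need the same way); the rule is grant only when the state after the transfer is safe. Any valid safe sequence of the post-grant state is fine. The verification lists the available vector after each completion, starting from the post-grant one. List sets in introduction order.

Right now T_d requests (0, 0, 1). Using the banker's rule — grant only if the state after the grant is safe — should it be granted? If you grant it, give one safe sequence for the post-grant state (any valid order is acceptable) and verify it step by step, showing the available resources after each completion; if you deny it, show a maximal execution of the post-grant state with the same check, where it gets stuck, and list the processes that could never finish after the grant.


DENY — the pretend-granted state is unsafe.
Key observation: after T_b, T_a the pool peaks at (5, 6, 0), and each blocked process is short somewhere: T_i on res1; T_e on res2; T_d on res3.
Pretend the grant happened; the run T_b, T_a goes as far as possible. Verifying each step:
  pool = (3, 2, 0)
  T_b needs (2, 2, 0) <= (3, 2, 0) -> finishes; pool += (2, 2, 0) = (5, 4, 0)
  T_a needs (5, 1, 0) <= (5, 4, 0) -> finishes; pool += (0, 2, 0) = (5, 6, 0)
  blocked: T_i wants (3, 4, 1), pool (5, 6, 0) — not enough res1
  blocked: T_e wants (1, 7, 0), pool (5, 6, 0) — not enough res2
  blocked: T_d wants (6, 5, 0), pool (5, 6, 0) — not enough res3
Processes that could never finish after the grant: T_i, T_e and T_d.


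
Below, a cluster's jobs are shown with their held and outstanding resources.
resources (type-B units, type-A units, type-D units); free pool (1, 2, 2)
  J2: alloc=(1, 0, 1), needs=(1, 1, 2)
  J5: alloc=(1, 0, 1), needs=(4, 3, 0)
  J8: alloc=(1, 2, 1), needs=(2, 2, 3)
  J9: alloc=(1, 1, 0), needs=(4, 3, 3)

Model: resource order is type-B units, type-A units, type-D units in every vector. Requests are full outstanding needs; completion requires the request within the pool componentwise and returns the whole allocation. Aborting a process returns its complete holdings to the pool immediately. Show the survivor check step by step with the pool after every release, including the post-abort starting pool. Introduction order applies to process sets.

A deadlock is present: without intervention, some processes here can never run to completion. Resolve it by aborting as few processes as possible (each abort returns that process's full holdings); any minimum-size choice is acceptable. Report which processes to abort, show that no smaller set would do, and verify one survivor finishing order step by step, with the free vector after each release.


Abort J5.
Key observation: J9 could never have finished before the abort; with (1, 0, 1) returned by J5, it fits at step 3.
Why nothing smaller works: aborting no one leaves the state deadlocked as given.
The survivors complete as J2, J8, J9. Walking it through (starting from the post-abort pool):
  pool = (2, 2, 3)
  J2 needs (1, 1, 2) <= (2, 2, 3) -> finishes; pool += (1, 0, 1) = (3, 2, 4)
  J8 needs (2, 2, 3) <= (3, 2, 4) -> finishes; pool += (1, 2, 1) = (4, 4, 5)
  J9 needs (4, 3, 3) <= (4, 4, 5) -> finishes; pool += (1, 1, 0) = (5, 5, 5)


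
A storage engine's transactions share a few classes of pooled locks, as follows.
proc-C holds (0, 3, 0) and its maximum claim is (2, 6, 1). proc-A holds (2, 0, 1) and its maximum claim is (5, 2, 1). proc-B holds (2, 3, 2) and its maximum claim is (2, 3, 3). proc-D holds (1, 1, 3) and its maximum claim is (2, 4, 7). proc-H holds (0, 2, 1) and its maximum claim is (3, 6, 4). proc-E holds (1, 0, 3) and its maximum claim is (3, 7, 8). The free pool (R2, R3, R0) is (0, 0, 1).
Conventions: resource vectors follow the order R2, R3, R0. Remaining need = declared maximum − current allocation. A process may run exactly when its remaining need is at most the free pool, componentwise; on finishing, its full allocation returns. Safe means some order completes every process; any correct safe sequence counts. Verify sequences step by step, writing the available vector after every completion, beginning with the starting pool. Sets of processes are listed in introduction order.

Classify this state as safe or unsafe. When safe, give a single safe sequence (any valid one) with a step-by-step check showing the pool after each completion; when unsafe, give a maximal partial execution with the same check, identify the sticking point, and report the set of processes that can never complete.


The state is UNSAFE.
Key observation: after proc-B, proc-C the pool peaks at (2, 6, 3), and each blocked process is short somewhere: proc-A on R2; proc-D on R0; proc-H on R2; proc-E on R3, R0.
Going as far as possible: proc-B, proc-C; after that, nothing fits. Verifying each step:
  pool = (0, 0, 1)
  proc-B needs (0, 0, 1) <= (0, 0, 1) -> finishes; pool += (2, 3, 2) = (2, 3, 3)
  proc-C needs (2, 3, 1) <= (2, 3, 3) -> finishes; pool += (0, 3, 0) = (2, 6, 3)
  proc-A still needs (3, 2, 0) but only (2, 6, 3) is free — short on R2
  proc-D still needs (1, 3, 4) but only (2, 6, 3) is free — short on R0
  proc-H still needs (3, 4, 3) but only (2, 6, 3) is free — short on R2
  proc-E still needs (2, 7, 5) but only (2, 6, 3) is free — short on R3 and R0
Processes that can never finish: proc-A, proc-D, proc-H and proc-E.


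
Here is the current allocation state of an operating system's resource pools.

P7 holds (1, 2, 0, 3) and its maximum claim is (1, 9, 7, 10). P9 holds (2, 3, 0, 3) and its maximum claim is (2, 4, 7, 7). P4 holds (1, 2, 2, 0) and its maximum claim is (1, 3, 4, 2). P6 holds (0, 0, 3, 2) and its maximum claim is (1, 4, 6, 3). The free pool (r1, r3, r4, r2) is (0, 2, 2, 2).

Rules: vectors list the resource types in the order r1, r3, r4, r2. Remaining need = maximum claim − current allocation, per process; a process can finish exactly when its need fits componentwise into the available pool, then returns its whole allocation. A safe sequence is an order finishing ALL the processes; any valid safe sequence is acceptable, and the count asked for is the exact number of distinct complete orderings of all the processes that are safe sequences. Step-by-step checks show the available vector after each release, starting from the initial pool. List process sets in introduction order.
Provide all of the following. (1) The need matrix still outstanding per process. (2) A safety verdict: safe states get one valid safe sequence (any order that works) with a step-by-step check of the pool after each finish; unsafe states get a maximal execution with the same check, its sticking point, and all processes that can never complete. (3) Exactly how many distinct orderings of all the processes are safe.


(1) Outstanding need per process (order r1, r3, r4, r2):
  P7: (0, 7, 7, 7)
  P9: (0, 1, 7, 4)
  P4: (0, 1, 2, 2)
  P6: (1, 4, 3, 1)
(2) SAFE — a valid safe sequence is P4, P6, P9, P7.
Key observation: P4 marks the first exact bind of the order: its need (0, 1, 2, 2) fits the free (0, 2, 2, 2) with zero slack on a requested resource.
Verifying each step:
  pool = (0, 2, 2, 2)
  P4 needs (0, 1, 2, 2) <= (0, 2, 2, 2) -> finishes; pool += (1, 2, 2, 0) = (1, 4, 4, 2)
  P6 needs (1, 4, 3, 1) <= (1, 4, 4, 2) -> finishes; pool += (0, 0, 3, 2) = (1, 4, 7, 4)
  P9 needs (0, 1, 7, 4) <= (1, 4, 7, 4) -> finishes; pool += (2, 3, 0, 3) = (3, 7, 7, 7)
  P7 needs (0, 7, 7, 7) <= (3, 7, 7, 7) -> finishes; pool += (1, 2, 0, 3) = (4, 9, 7, 10)
(3) Precisely 1 of the possible complete orderings is a safe sequence.


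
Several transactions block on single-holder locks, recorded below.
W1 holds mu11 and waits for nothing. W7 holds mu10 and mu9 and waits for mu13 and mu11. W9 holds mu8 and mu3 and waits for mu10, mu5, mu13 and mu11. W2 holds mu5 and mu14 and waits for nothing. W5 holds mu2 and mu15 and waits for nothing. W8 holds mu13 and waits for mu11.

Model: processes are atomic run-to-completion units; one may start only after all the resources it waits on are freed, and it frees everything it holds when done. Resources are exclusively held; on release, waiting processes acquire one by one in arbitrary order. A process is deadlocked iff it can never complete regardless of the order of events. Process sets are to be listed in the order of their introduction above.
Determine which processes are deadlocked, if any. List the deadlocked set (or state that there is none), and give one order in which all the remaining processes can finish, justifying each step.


No process is deadlocked.
Key observation: every chain of waits terminates; starting from the processes that wait on nothing, all the rest unlock in turn.
One completion order for the rest: W2, W1, W8, W7, W5, W9.
Check, step by step:
  W2 waits on nothing -> runs at once and releases mu5 and mu14
  W1 waits on nothing -> runs at once and releases mu11
  W8: everything it awaited (mu11) is free; runs, freeing mu13
  W7: everything it awaited (mu13 and mu11) is free; runs, freeing mu10 and mu9
  W5 waits on nothing -> runs at once and releases mu2 and mu15
  W9: everything it awaited (mu10, mu5, mu13 and mu11) is free; runs, freeing mu8 and mu3


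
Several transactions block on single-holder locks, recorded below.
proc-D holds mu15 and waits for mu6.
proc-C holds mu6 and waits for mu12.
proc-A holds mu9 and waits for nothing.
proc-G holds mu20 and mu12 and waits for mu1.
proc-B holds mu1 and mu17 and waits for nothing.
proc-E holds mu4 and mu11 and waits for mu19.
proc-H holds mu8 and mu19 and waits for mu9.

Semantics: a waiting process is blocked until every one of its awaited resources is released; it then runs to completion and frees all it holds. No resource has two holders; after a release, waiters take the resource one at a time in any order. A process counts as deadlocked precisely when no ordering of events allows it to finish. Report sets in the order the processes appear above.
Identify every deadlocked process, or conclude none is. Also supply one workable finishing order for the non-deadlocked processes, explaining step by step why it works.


Nothing here is deadlocked.
Key observation: every chain of waits terminates; starting from the processes that wait on nothing, all the rest unlock in turn.
One completion order for the rest: proc-B, proc-G, proc-A, proc-C, proc-D, proc-H, proc-E.
Check, step by step:
  proc-B: no waits; runs immediately, freeing mu1 and mu17
  proc-G: everything it awaited (mu1) is free; runs, freeing mu20 and mu12
  proc-A: no waits; runs immediately, freeing mu9
  proc-C: everything it awaited (mu12) is free; runs, freeing mu6
  proc-D: everything it awaited (mu6) is free; runs, freeing mu15
  proc-H: everything it awaited (mu9) is free; runs, freeing mu8 and mu19
  proc-E: everything it awaited (mu19) is free; runs, freeing mu4 and mu11


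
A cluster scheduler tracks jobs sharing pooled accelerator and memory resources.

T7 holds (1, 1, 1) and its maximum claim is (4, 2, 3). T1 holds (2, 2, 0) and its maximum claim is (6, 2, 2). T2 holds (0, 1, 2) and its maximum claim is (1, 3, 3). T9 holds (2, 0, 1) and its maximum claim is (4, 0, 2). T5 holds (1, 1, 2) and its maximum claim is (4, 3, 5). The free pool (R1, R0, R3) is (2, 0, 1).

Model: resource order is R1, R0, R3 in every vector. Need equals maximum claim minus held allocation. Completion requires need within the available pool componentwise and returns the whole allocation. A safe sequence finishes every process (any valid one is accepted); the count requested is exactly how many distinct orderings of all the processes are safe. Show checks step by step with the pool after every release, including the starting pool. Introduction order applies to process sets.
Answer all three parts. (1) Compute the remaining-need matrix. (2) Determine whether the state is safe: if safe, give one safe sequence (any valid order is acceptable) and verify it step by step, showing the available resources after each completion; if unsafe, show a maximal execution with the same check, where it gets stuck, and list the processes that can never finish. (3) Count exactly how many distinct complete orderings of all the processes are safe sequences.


(1) Need matrix, components ordered R1, R0, R3:
  T7: (3, 1, 2)
  T1: (4, 0, 2)
  T2: (1, 2, 1)
  T9: (2, 0, 1)
  T5: (3, 2, 3)
(2) SAFE. One safe sequence: T9, T1, T7, T5, T2.
Key observation: the order's first zero-slack moment is T9 ((2, 0, 1) needed, (2, 0, 1) free — a requested resource with nothing to spare).
Step-by-step check:
  pool = (2, 0, 1)
  run T9 (needs (2, 0, 1), free (2, 0, 1)); after release of (2, 0, 1) the pool is (4, 0, 2)
  run T1 (needs (4, 0, 2), free (4, 0, 2)); after release of (2, 2, 0) the pool is (6, 2, 2)
  run T7 (needs (3, 1, 2), free (6, 2, 2)); after release of (1, 1, 1) the pool is (7, 3, 3)
  run T5 (needs (3, 2, 3), free (7, 3, 3)); after release of (1, 1, 2) the pool is (8, 4, 5)
  run T2 (needs (1, 2, 1), free (8, 4, 5)); after release of (0, 1, 2) the pool is (8, 5, 7)
(3) The exact count: 4 of the possible complete orderings are safe sequences.
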